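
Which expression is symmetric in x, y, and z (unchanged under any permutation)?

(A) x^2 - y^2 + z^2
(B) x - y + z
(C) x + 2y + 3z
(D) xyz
D

A symmetric expression is unchanged when the variables are permuted; here the transformation to test is the swap (x, y) -> (y, x).
A symmetric expression must survive every permutation; the single swap x <-> y already eliminates the distractors, and the keyed expression is also unchanged by x <-> z and y <-> z (each variable enters it in exactly the same way).
Substitute the transformed coordinates into each option and compare with the original:
(A) x^2 - y^2 + z^2  ->  (y)^2 - (x)^2 + z^2 = -x^2 + y^2 + z^2   [differs from x^2 - y^2 + z^2: not invariant]
(B) x - y + z  ->  (y) - (x) + z = -x + y + z   [differs from x - y + z: not invariant]
(C) x + 2y + 3z  ->  (y) + 2(x) + 3z = 2x + y + 3z   [differs from x + 2y + 3z: not invariant]
(D) xyz  ->  (y)(x)z = xyz   [equals xyz: invariant]

Only option (D), xyz, is unchanged by the transformation.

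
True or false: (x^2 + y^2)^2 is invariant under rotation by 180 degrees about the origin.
True

Applying rotation by 180 degrees: x' = x*cos(180 degrees) - y*sin(180 degrees) = -x, y' = x*sin(180 degrees) + y*cos(180 degrees) = -y

Substituting into (x^2 + y^2)^2:
((-x)^2 + (-y)^2)^2
= x^4 + 2x^2y^2 + y^4 = (x^2 + y^2)^2

This equals the original expression (x^2 + y^2)^2, so it IS invariant.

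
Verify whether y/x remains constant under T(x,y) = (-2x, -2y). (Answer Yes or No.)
Yes

Substitute T(x,y) = (-2x, -2y) into the expression and compare with the original.

Original: y/x
After applying T: (-2y)/(-2x) = y/x

This is identical to the original y/x, so the expression is invariant.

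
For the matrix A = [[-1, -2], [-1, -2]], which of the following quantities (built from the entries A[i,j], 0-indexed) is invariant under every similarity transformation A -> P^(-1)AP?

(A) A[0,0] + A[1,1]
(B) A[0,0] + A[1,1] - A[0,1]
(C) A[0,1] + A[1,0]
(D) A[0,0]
A

A[0,0] + A[1,1] is the trace of A. By the cyclic property of the trace, tr(P^(-1)AP) = tr(APP^(-1)) = tr(A), so it is the same for every matrix similar to A.

The other combinations are not similarity invariants. For example, take P = [[1, 1], [0, 1]] (det P = 1), so P^(-1) = [[1, -1], [0, 1]] and
B = P^(-1)AP = [[0, 0], [-1, -3]].
Evaluating each option on A and on B:
(A) A[0,0] + A[1,1]: -3 for A, -3 for B -> unchanged
(B) A[0,0] + A[1,1] - A[0,1]: -1 for A, -3 for B -> changes
(C) A[0,1] + A[1,0]: -3 for A, -1 for B -> changes
(D) A[0,0]: -1 for A, 0 for B -> changes

Only (A) A[0,0] + A[1,1] = -3 survives (and it does so for every P, not just this one), so it is the invariant.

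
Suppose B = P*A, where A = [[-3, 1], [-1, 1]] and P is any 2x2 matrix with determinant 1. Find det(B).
-2

By the multiplicative property of determinants, det(B) = det(P*A) = det(P) * det(A) = det(A),
so the determinant is invariant under multiplication by any determinant-1 matrix; we just need det(A).

det(A) = (-3)(1) - (1)(-1) = -3 - (-1) = -2

Therefore det(B) = 1 * (-2) = -2.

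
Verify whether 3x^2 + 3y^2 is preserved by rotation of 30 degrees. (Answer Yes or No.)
Yes

Applying rotation by 30 degrees: x' = x*cos(30 degrees) - y*sin(30 degrees) = sqrt(3)x/2 - y/2, y' = x*sin(30 degrees) + y*cos(30 degrees) = x/2 + sqrt(3)y/2

Substituting into 3x^2 + 3y^2:
3(sqrt(3)x/2 - y/2)^2 + 3(x/2 + sqrt(3)y/2)^2
= 3x^2 + 3y^2

This equals the original expression 3x^2 + 3y^2, so it IS invariant.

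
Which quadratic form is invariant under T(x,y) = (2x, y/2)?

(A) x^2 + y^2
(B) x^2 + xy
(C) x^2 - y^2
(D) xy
D

T multiplies x by 2 and divides y by 2.
Substitute the transformed coordinates into each option and compare with the original:
(A) x^2 + y^2  ->  (2x)^2 + (y/2)^2 = 4x^2 + y^2/4   [differs from x^2 + y^2: not invariant]
(B) x^2 + xy  ->  (2x)^2 + (2x)(y/2) = 4x^2 + xy   [differs from x^2 + xy: not invariant]
(C) x^2 - y^2  ->  (2x)^2 - (y/2)^2 = 4x^2 - y^2/4   [differs from x^2 - y^2: not invariant]
(D) xy  ->  (2x)(y/2) = xy   [equals xy: invariant]

Only option (D), xy, is unchanged by the transformation.
The factors 2 and 1/2 cancel only in the pure product xy.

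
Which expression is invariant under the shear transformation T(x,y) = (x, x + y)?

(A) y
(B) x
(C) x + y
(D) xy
B

Under the shear T(x,y) = (x, x + y):
Substitute the transformed coordinates into each option and compare with the original:
(A) y  ->  (x + y) = x + y   [differs from y: not invariant]
(B) x  ->  (x) = x   [equals x: invariant]
(C) x + y  ->  (x) + (x + y) = 2x + y   [differs from x + y: not invariant]
(D) xy  ->  (x)(x + y) = x^2 + xy   [differs from xy: not invariant]

Only option (B), x, is unchanged by the transformation.
A vertical shear moves points parallel to the y-axis, so the x-coordinate (and any function of x alone) is unchanged.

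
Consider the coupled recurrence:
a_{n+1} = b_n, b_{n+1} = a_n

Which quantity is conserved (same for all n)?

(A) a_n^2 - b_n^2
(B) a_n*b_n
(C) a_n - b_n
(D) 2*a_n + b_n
B

Replace a_n by a_{n+1} = b_n and b_n by b_{n+1} = a_n in each option and simplify:
(A) a_n^2 - b_n^2  ->  (b_n)^2 - (a_n)^2 = -a_n^2 + b_n^2   [not conserved]
(B) a_n*b_n  ->  (b_n)*(a_n) = a_n*b_n   [conserved]
(C) a_n - b_n  ->  (b_n) - (a_n) = -a_n + b_n   [not conserved]
(D) 2*a_n + b_n  ->  2*(b_n) + (a_n) = a_n + 2*b_n   [not conserved]

Only (B) a_n*b_n returns to itself after one step, so it is the conserved quantity.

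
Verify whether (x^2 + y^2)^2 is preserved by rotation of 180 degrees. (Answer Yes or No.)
Yes

Applying rotation by 180 degrees: x' = x*cos(180 degrees) - y*sin(180 degrees) = -x, y' = x*sin(180 degrees) + y*cos(180 degrees) = -y

Substituting into (x^2 + y^2)^2:
((-x)^2 + (-y)^2)^2
= x^4 + 2x^2y^2 + y^4 = (x^2 + y^2)^2

This equals the original expression (x^2 + y^2)^2, so it IS invariant.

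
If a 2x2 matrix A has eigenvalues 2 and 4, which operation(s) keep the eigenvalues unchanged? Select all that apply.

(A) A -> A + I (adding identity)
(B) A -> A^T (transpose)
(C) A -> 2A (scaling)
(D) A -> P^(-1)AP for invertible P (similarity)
B and D

Eigenvalues are preserved by:
1. Similarity transformations: A -> P^(-1)AP (same characteristic polynomial)
2. Transpose: A^T has the same eigenvalues as A

Eigenvalues are NOT preserved by:
- Adding identity: eigenvalues become 2+1, 4+1
- Scaling: eigenvalues become 4, 8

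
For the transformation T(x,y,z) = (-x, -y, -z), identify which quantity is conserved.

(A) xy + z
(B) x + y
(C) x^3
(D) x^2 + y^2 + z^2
D

Apply T(x,y,z) = (-x, -y, -z) to each option, i.e. replace (x, y, z) by the transformed coordinates.
Substitute the transformed coordinates into each option and compare with the original:
(A) xy + z  ->  (-x)(-y) + (-z) = xy - z   [differs from xy + z: not invariant]
(B) x + y  ->  (-x) + (-y) = -x - y   [differs from x + y: not invariant]
(C) x^3  ->  (-x)^3 = -x^3   [differs from x^3: not invariant]
(D) x^2 + y^2 + z^2  ->  (-x)^2 + (-y)^2 + (-z)^2 = x^2 + y^2 + z^2   [equals x^2 + y^2 + z^2: invariant]

Only option (D), x^2 + y^2 + z^2, is unchanged by the transformation.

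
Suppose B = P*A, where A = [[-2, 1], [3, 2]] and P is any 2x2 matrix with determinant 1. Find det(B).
-7

By the multiplicative property of determinants, det(B) = det(P*A) = det(P) * det(A) = det(A),
so the determinant is invariant under multiplication by any determinant-1 matrix; we just need det(A).

det(A) = (-2)(2) - (1)(3) = -4 - 3 = -7

Therefore det(B) = 1 * (-7) = -7.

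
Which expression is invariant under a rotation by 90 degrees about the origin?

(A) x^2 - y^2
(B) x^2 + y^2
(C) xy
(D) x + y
B

A rotation by 90 degrees sends (x, y) to (-y, x).
Substitute the transformed coordinates into each option and compare with the original:
(A) x^2 - y^2  ->  (-y)^2 - (x)^2 = -x^2 + y^2   [differs from x^2 - y^2: not invariant]
(B) x^2 + y^2  ->  (-y)^2 + (x)^2 = x^2 + y^2   [equals x^2 + y^2: invariant]
(C) xy  ->  (-y)(x) = -xy   [differs from xy: not invariant]
(D) x + y  ->  (-y) + (x) = x - y   [differs from x + y: not invariant]

Only option (B), x^2 + y^2, is unchanged by the transformation.
Geometrically, x^2 + y^2 is the squared distance from the origin, which every rotation about the origin preserves.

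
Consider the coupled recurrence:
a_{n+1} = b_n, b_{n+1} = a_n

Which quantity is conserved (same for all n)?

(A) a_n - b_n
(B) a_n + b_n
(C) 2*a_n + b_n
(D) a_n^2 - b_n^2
B

Replace a_n by a_{n+1} = b_n and b_n by b_{n+1} = a_n in each option and simplify:
(A) a_n - b_n  ->  (b_n) - (a_n) = -a_n + b_n   [not conserved]
(B) a_n + b_n  ->  (b_n) + (a_n) = a_n + b_n   [conserved]
(C) 2*a_n + b_n  ->  2*(b_n) + (a_n) = a_n + 2*b_n   [not conserved]
(D) a_n^2 - b_n^2  ->  (b_n)^2 - (a_n)^2 = -a_n^2 + b_n^2   [not conserved]

Only (B) a_n + b_n returns to itself after one step, so it is the conserved quantity.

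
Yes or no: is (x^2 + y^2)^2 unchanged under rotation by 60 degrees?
Yes

Applying rotation by 60 degrees: x' = x*cos(60 degrees) - y*sin(60 degrees) = x/2 - sqrt(3)y/2, y' = x*sin(60 degrees) + y*cos(60 degrees) = sqrt(3)x/2 + y/2

Substituting into (x^2 + y^2)^2:
((x/2 - sqrt(3)y/2)^2 + (sqrt(3)x/2 + y/2)^2)^2
= x^4 + 2x^2y^2 + y^4 = (x^2 + y^2)^2

This equals the original expression (x^2 + y^2)^2, so it IS invariant.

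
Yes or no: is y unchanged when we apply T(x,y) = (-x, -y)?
No

Substitute T(x,y) = (-x, -y) into the expression and compare with the original.

Original: y
After applying T: (-y) = -y

This differs from the original y (difference: -2y), so the expression is NOT invariant.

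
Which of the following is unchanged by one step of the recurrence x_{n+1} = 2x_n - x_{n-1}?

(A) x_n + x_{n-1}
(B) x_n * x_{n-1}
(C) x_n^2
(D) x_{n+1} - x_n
D

For the recurrence x_{n+1} = 2x_n - x_{n-1}:

If x_{n+1} = 2x_n - x_{n-1}, then:
x_{n+1} - x_n = x_n - x_{n-1}
The first difference is constant throughout the sequence.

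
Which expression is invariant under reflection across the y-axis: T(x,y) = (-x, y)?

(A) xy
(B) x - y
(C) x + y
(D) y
D

The map is reflection across the y-axis: T(x,y) = (-x, y).
Substitute the transformed coordinates into each option and compare with the original:
(A) xy  ->  (-x)(y) = -xy   [differs from xy: not invariant]
(B) x - y  ->  (-x) - (y) = -x - y   [differs from x - y: not invariant]
(C) x + y  ->  (-x) + (y) = -x + y   [differs from x + y: not invariant]
(D) y  ->  (y) = y   [equals y: invariant]

Only option (D), y, is unchanged by the transformation.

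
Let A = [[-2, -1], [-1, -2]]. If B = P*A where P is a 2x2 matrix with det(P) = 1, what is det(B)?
3

By the multiplicative property of determinants, det(B) = det(P*A) = det(P) * det(A) = det(A),
so the determinant is invariant under multiplication by any determinant-1 matrix; we just need det(A).

det(A) = (-2)(-2) - (-1)(-1) = 4 - 1 = 3

Therefore det(B) = 1 * 3 = 3.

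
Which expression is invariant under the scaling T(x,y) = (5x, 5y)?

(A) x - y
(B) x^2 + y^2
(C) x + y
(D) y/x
D

Under the uniform scaling T(x,y) = (5x, 5y):
Substitute the transformed coordinates into each option and compare with the original:
(A) x - y  ->  (5x) - (5y) = 5x - 5y   [differs from x - y: not invariant]
(B) x^2 + y^2  ->  (5x)^2 + (5y)^2 = 25x^2 + 25y^2   [differs from x^2 + y^2: not invariant]
(C) x + y  ->  (5x) + (5y) = 5x + 5y   [differs from x + y: not invariant]
(D) y/x  ->  (5y)/(5x) = y/x   [equals y/x: invariant]

Only option (D), y/x, is unchanged by the transformation.
The common factor 5 cancels in a ratio of coordinates, while sums, products and sums of squares pick up factors of 5 or 25.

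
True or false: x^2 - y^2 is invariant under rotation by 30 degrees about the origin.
False

Applying rotation by 30 degrees: x' = x*cos(30 degrees) - y*sin(30 degrees) = sqrt(3)x/2 - y/2, y' = x*sin(30 degrees) + y*cos(30 degrees) = x/2 + sqrt(3)y/2

Substituting into x^2 - y^2:
(sqrt(3)x/2 - y/2)^2 - (x/2 + sqrt(3)y/2)^2
= x^2/2 - sqrt(3)xy - y^2/2

This differs from the original expression x^2 - y^2, so it is NOT invariant.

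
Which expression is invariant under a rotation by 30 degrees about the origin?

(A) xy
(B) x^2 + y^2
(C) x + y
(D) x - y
B

A rotation by 30 degrees sends (x, y) to (sqrt(3)x/2 - y/2, x/2 + sqrt(3)y/2).
Substitute the transformed coordinates into each option and compare with the original:
(A) xy  ->  (sqrt(3)x/2 - y/2)(x/2 + sqrt(3)y/2) = sqrt(3)x^2/4 + xy/2 - sqrt(3)y^2/4   [differs from xy: not invariant]
(B) x^2 + y^2  ->  (sqrt(3)x/2 - y/2)^2 + (x/2 + sqrt(3)y/2)^2 = x^2 + y^2   [equals x^2 + y^2: invariant]
(C) x + y  ->  (sqrt(3)x/2 - y/2) + (x/2 + sqrt(3)y/2) = x/2 + sqrt(3)x/2 - y/2 + sqrt(3)y/2   [differs from x + y: not invariant]
(D) x - y  ->  (sqrt(3)x/2 - y/2) - (x/2 + sqrt(3)y/2) = -x/2 + sqrt(3)x/2 - sqrt(3)y/2 - y/2   [differs from x - y: not invariant]

Only option (B), x^2 + y^2, is unchanged by the transformation.
Geometrically, x^2 + y^2 is the squared distance from the origin, which every rotation about the origin preserves.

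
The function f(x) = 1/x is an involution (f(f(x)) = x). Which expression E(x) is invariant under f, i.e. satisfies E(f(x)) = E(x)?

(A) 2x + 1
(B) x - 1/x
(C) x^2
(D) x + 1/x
D

Replace x by f(x) = 1/x in each option and simplify. As a quick numerical cross-check, also compare E(4) with E(f(4)) = E(1/4).

(A) 2x + 1  ->  2(1/x) + 1 = (x + 2)/x; check: E(4) = 9 but E(1/4) = 3/2.   [not invariant]
(B) x - 1/x  ->  (1/x) - 1/(1/x) = -x + 1/x; check: E(4) = 15/4 but E(1/4) = -15/4.   [not invariant]
(C) x^2  ->  (1/x)^2 = x^(-2); check: E(4) = 16 but E(1/4) = 1/16.   [not invariant]
(D) x + 1/x  ->  (1/x) + 1/(1/x), which simplifies back to x + 1/x; check: E(4) = 17/4, E(1/4) = 17/4.   [invariant]

Only (D) is unchanged. E is symmetric under swapping x with f(x) = 1/x, which is exactly what an involution does.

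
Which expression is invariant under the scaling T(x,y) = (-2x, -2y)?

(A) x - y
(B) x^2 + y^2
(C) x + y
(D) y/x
D

Under the uniform scaling T(x,y) = (-2x, -2y):
Substitute the transformed coordinates into each option and compare with the original:
(A) x - y  ->  (-2x) - (-2y) = -2x + 2y   [differs from x - y: not invariant]
(B) x^2 + y^2  ->  (-2x)^2 + (-2y)^2 = 4x^2 + 4y^2   [differs from x^2 + y^2: not invariant]
(C) x + y  ->  (-2x) + (-2y) = -2x - 2y   [differs from x + y: not invariant]
(D) y/x  ->  (-2y)/(-2x) = y/x   [equals y/x: invariant]

Only option (D), y/x, is unchanged by the transformation.
The common factor -2 cancels in a ratio of coordinates, while sums, products and sums of squares pick up factors of -2 or 4.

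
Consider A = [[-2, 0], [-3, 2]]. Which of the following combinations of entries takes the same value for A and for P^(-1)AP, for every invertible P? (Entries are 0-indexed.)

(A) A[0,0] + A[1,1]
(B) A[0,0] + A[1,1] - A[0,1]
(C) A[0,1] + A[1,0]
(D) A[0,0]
A

A[0,0] + A[1,1] is the trace of A. By the cyclic property of the trace, tr(P^(-1)AP) = tr(APP^(-1)) = tr(A), so it is the same for every matrix similar to A.

The other combinations are not similarity invariants. For example, take P = [[1, -1], [0, 1]] (det P = 1), so P^(-1) = [[1, 1], [0, 1]] and
B = P^(-1)AP = [[-5, 7], [-3, 5]].
Evaluating each option on A and on B:
(A) A[0,0] + A[1,1]: 0 for A, 0 for B -> unchanged
(B) A[0,0] + A[1,1] - A[0,1]: 0 for A, -7 for B -> changes
(C) A[0,1] + A[1,0]: -3 for A, 4 for B -> changes
(D) A[0,0]: -2 for A, -5 for B -> changes

Only (A) A[0,0] + A[1,1] = 0 survives (and it does so for every P, not just this one), so it is the invariant.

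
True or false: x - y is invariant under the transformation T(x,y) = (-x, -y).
False

Substitute T(x,y) = (-x, -y) into the expression and compare with the original.

Original: x - y
After applying T: (-x) - (-y) = -x + y

This differs from the original x - y (difference: -2x + 2y), so the expression is NOT invariant.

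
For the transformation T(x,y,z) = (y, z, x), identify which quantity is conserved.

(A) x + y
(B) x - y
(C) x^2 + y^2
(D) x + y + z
D

Apply T(x,y,z) = (y, z, x) to each option, i.e. replace (x, y, z) by the transformed coordinates.
Substitute the transformed coordinates into each option and compare with the original:
(A) x + y  ->  (y) + (z) = y + z   [differs from x + y: not invariant]
(B) x - y  ->  (y) - (z) = y - z   [differs from x - y: not invariant]
(C) x^2 + y^2  ->  (y)^2 + (z)^2 = y^2 + z^2   [differs from x^2 + y^2: not invariant]
(D) x + y + z  ->  (y) + (z) + (x) = x + y + z   [equals x + y + z: invariant]

Only option (D), x + y + z, is unchanged by the transformation.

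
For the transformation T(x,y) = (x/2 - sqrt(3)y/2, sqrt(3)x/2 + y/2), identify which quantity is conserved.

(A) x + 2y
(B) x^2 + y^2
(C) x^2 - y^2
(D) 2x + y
B

An expression E(x,y) is invariant under T if E(T(x,y)) = E(x,y). Here T(x,y) = (x/2 - sqrt(3)y/2, sqrt(3)x/2 + y/2).
Substitute the transformed coordinates into each option and compare with the original:
(A) x + 2y  ->  (x/2 - sqrt(3)y/2) + 2(sqrt(3)x/2 + y/2) = x/2 + sqrt(3)x - sqrt(3)y/2 + y   [differs from x + 2y: not invariant]
(B) x^2 + y^2  ->  (x/2 - sqrt(3)y/2)^2 + (sqrt(3)x/2 + y/2)^2 = x^2 + y^2   [equals x^2 + y^2: invariant]
(C) x^2 - y^2  ->  (x/2 - sqrt(3)y/2)^2 - (sqrt(3)x/2 + y/2)^2 = -x^2/2 - sqrt(3)xy + y^2/2   [differs from x^2 - y^2: not invariant]
(D) 2x + y  ->  2(x/2 - sqrt(3)y/2) + (sqrt(3)x/2 + y/2) = sqrt(3)x/2 + x - sqrt(3)y + y/2   [differs from 2x + y: not invariant]

Only option (B), x^2 + y^2, is unchanged by the transformation.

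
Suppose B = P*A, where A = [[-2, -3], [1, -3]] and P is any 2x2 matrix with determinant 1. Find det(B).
9

By the multiplicative property of determinants, det(B) = det(P*A) = det(P) * det(A) = det(A),
so the determinant is invariant under multiplication by any determinant-1 matrix; we just need det(A).

det(A) = (-2)(-3) - (-3)(1) = 6 - (-3) = 9

Therefore det(B) = 1 * 9 = 9.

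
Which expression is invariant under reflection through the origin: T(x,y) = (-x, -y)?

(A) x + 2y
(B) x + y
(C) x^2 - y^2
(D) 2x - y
C

The map is reflection through the origin: T(x,y) = (-x, -y).
Substitute the transformed coordinates into each option and compare with the original:
(A) x + 2y  ->  (-x) + 2(-y) = -x - 2y   [differs from x + 2y: not invariant]
(B) x + y  ->  (-x) + (-y) = -x - y   [differs from x + y: not invariant]
(C) x^2 - y^2  ->  (-x)^2 - (-y)^2 = x^2 - y^2   [equals x^2 - y^2: invariant]
(D) 2x - y  ->  2(-x) - (-y) = -2x + y   [differs from 2x - y: not invariant]

Only option (C), x^2 - y^2, is unchanged by the transformation.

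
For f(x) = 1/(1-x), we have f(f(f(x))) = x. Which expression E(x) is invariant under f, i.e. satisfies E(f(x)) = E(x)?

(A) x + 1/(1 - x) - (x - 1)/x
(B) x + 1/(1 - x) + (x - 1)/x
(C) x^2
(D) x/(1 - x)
B

Replace x by f(x) = 1/(1 - x) in each option and simplify. As a quick numerical cross-check, also compare E(3) with E(f(3)) = E(-1/2).

(A) x + 1/(1 - x) - (x - 1)/x  ->  (1/(1 - x)) + 1/(1 - (1/(1 - x))) - ((1/(1 - x)) - 1)/(1/(1 - x)) = (x^2(1 - x) - x + (x - 1)^2)/(x(x - 1)); check: E(3) = 11/6 but E(-1/2) = -17/6.   [not invariant]
(B) x + 1/(1 - x) + (x - 1)/x  ->  (1/(1 - x)) + 1/(1 - (1/(1 - x))) + ((1/(1 - x)) - 1)/(1/(1 - x)), which simplifies back to x + 1/(1 - x) + (x - 1)/x; check: E(3) = 19/6, E(-1/2) = 19/6.   [invariant]
(C) x^2  ->  (1/(1 - x))^2 = (x - 1)^(-2); check: E(3) = 9 but E(-1/2) = 1/4.   [not invariant]
(D) x/(1 - x)  ->  (1/(1 - x))/(1 - (1/(1 - x))) = -1/x; check: E(3) = -3/2 but E(-1/2) = -1/3.   [not invariant]

Only (B) is unchanged. Indeed f(f(x)) = 1/(1 - 1/(1-x)) = (1-x)/(-x) = (x-1)/x, so E(x) = x + f(x) + f(f(x)) is the sum over the whole 3-cycle; applying f just permutes the three terms cyclically (x -> f(x) -> f(f(x)) -> x), leaving the sum unchanged.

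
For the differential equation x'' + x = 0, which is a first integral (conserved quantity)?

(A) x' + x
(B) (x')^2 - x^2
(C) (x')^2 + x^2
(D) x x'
C

A first integral I satisfies dI/dt = 0 along every solution. Differentiate each option and use the equation of motion:
(A) d/dt[x' + x] = x'' + x' = -x + x', not identically 0
(B) d/dt[(x')^2 - x^2] = 2x'x'' - 2x x' = -4x x', not identically 0
(C) d/dt[(x')^2 + x^2] = 2x'x'' + 2x x' = 2x'(-x) + 2x x' = 0
(D) d/dt[x x'] = (x')^2 + x x'' = (x')^2 - x^2, not identically 0

Only (C) has zero time-derivative. So the energy-like quantity (x')^2 + x^2 is the first integral.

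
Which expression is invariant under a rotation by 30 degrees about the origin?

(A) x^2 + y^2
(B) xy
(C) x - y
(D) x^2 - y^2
A

A rotation by 30 degrees sends (x, y) to (sqrt(3)x/2 - y/2, x/2 + sqrt(3)y/2).
Substitute the transformed coordinates into each option and compare with the original:
(A) x^2 + y^2  ->  (sqrt(3)x/2 - y/2)^2 + (x/2 + sqrt(3)y/2)^2 = x^2 + y^2   [equals x^2 + y^2: invariant]
(B) xy  ->  (sqrt(3)x/2 - y/2)(x/2 + sqrt(3)y/2) = sqrt(3)x^2/4 + xy/2 - sqrt(3)y^2/4   [differs from xy: not invariant]
(C) x - y  ->  (sqrt(3)x/2 - y/2) - (x/2 + sqrt(3)y/2) = -x/2 + sqrt(3)x/2 - sqrt(3)y/2 - y/2   [differs from x - y: not invariant]
(D) x^2 - y^2  ->  (sqrt(3)x/2 - y/2)^2 - (x/2 + sqrt(3)y/2)^2 = x^2/2 - sqrt(3)xy - y^2/2   [differs from x^2 - y^2: not invariant]

Only option (A), x^2 + y^2, is unchanged by the transformation.
Geometrically, x^2 + y^2 is the squared distance from the origin, which every rotation about the origin preserves.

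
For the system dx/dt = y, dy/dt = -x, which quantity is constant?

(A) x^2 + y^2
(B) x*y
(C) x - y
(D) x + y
A

A first integral I satisfies dI/dt = 0 along every solution. Differentiate each option and use the equation of motion:
(A) d/dt[x^2 + y^2] = 2x*dx/dt + 2y*dy/dt = 2x*y + 2y*(-x) = 0
(B) d/dt[x*y] = (dx/dt)y + x(dy/dt) = y^2 - x^2, not identically 0
(C) d/dt[x - y] = y - (-x) = x + y, not identically 0
(D) d/dt[x + y] = y + (-x) = y - x, not identically 0

Only (A) has zero time-derivative. So x^2 + y^2 (the squared radius; trajectories are circles) is the conserved quantity.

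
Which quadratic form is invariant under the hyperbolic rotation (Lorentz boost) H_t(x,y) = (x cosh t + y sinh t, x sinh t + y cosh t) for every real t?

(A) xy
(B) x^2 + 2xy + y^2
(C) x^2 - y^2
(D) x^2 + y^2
C

Write x' = x cosh t + y sinh t, y' = x sinh t + y cosh t and substitute into each option:
(A) xy: (x cosh t + y sinh t)(x sinh t + y cosh t) = xy(cosh^2 t + sinh^2 t) + (x^2 + y^2) sinh t cosh t = xy cosh 2t + (x^2 + y^2)(sinh 2t)/2   [not invariant for t != 0]
(B) x^2 + 2xy + y^2: (x' + y')^2 with x' + y' = (x + y)(cosh t + sinh t) = (x + y)e^t, so it becomes (x + y)^2 e^(2t)   [not invariant for t != 0]
(C) x^2 - y^2: (x cosh t + y sinh t)^2 - (x sinh t + y cosh t)^2 = x^2(cosh^2 t - sinh^2 t) + 2xy(cosh t sinh t - sinh t cosh t) + y^2(sinh^2 t - cosh^2 t) = x^2 - y^2   [invariant, using cosh^2 t - sinh^2 t = 1]
(D) x^2 + y^2: (x cosh t + y sinh t)^2 + (x sinh t + y cosh t)^2 = (x^2 + y^2)(cosh^2 t + sinh^2 t) + 4xy sinh t cosh t = (x^2 + y^2) cosh 2t + 2xy sinh 2t   [not invariant for t != 0]

Only (C) x^2 - y^2 is unchanged; it is the Minkowski form preserved by Lorentz boosts, just as x^2 + y^2 is preserved by ordinary rotations.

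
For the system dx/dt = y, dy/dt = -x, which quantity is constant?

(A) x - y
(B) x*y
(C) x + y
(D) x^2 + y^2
D

A first integral I satisfies dI/dt = 0 along every solution. Differentiate each option and use the equation of motion:
(A) d/dt[x - y] = y - (-x) = x + y, not identically 0
(B) d/dt[x*y] = (dx/dt)y + x(dy/dt) = y^2 - x^2, not identically 0
(C) d/dt[x + y] = y + (-x) = y - x, not identically 0
(D) d/dt[x^2 + y^2] = 2x*dx/dt + 2y*dy/dt = 2x*y + 2y*(-x) = 0

Only (D) has zero time-derivative. So x^2 + y^2 (the squared radius; trajectories are circles) is the conserved quantity.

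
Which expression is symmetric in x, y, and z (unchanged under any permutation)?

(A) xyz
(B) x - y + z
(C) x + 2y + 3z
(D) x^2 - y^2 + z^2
A

A symmetric expression is unchanged when the variables are permuted; here the transformation to test is the swap (x, y) -> (y, x).
A symmetric expression must survive every permutation; the single swap x <-> y already eliminates the distractors, and the keyed expression is also unchanged by x <-> z and y <-> z (each variable enters it in exactly the same way).
Substitute the transformed coordinates into each option and compare with the original:
(A) xyz  ->  (y)(x)z = xyz   [equals xyz: invariant]
(B) x - y + z  ->  (y) - (x) + z = -x + y + z   [differs from x - y + z: not invariant]
(C) x + 2y + 3z  ->  (y) + 2(x) + 3z = 2x + y + 3z   [differs from x + 2y + 3z: not invariant]
(D) x^2 - y^2 + z^2  ->  (y)^2 - (x)^2 + z^2 = -x^2 + y^2 + z^2   [differs from x^2 - y^2 + z^2: not invariant]

Only option (A), xyz, is unchanged by the transformation.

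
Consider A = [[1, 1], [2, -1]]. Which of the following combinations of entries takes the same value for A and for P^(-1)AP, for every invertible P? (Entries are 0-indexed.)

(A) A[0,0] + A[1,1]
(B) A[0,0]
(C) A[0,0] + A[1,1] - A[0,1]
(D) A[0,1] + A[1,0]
A

A[0,0] + A[1,1] is the trace of A. By the cyclic property of the trace, tr(P^(-1)AP) = tr(APP^(-1)) = tr(A), so it is the same for every matrix similar to A.

The other combinations are not similarity invariants. For example, take P = [[1, 1], [1, 2]] (det P = 1), so P^(-1) = [[2, -1], [-1, 1]] and
B = P^(-1)AP = [[3, 6], [-1, -3]].
Evaluating each option on A and on B:
(A) A[0,0] + A[1,1]: 0 for A, 0 for B -> unchanged
(B) A[0,0]: 1 for A, 3 for B -> changes
(C) A[0,0] + A[1,1] - A[0,1]: -1 for A, -6 for B -> changes
(D) A[0,1] + A[1,0]: 3 for A, 5 for B -> changes

Only (A) A[0,0] + A[1,1] = 0 survives (and it does so for every P, not just this one), so it is the invariant.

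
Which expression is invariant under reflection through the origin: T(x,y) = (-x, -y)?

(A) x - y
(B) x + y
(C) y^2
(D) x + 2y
C

The map is reflection through the origin: T(x,y) = (-x, -y).
Substitute the transformed coordinates into each option and compare with the original:
(A) x - y  ->  (-x) - (-y) = -x + y   [differs from x - y: not invariant]
(B) x + y  ->  (-x) + (-y) = -x - y   [differs from x + y: not invariant]
(C) y^2  ->  (-y)^2 = y^2   [equals y^2: invariant]
(D) x + 2y  ->  (-x) + 2(-y) = -x - 2y   [differs from x + 2y: not invariant]

Only option (C), y^2, is unchanged by the transformation.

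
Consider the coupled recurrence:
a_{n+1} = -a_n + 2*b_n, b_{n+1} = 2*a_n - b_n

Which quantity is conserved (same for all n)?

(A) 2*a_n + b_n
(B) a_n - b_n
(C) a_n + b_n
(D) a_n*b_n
C

Replace a_n by a_{n+1} = -a_n + 2*b_n and b_n by b_{n+1} = 2*a_n - b_n in each option and simplify:
(A) 2*a_n + b_n  ->  2*(-a_n + 2*b_n) + (2*a_n - b_n) = 3*b_n   [not conserved]
(B) a_n - b_n  ->  (-a_n + 2*b_n) - (2*a_n - b_n) = -3*a_n + 3*b_n   [not conserved]
(C) a_n + b_n  ->  (-a_n + 2*b_n) + (2*a_n - b_n) = a_n + b_n   [conserved]
(D) a_n*b_n  ->  (-a_n + 2*b_n)*(2*a_n - b_n) = -2*a_n^2 + 5*a_n*b_n - 2*b_n^2   [not conserved]

Only (C) a_n + b_n returns to itself after one step, so it is the conserved quantity.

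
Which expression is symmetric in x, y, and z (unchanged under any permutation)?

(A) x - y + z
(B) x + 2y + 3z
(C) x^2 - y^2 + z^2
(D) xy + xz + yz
D

A symmetric expression is unchanged when the variables are permuted; here the transformation to test is the swap (x, y) -> (y, x).
A symmetric expression must survive every permutation; the single swap x <-> y already eliminates the distractors, and the keyed expression is also unchanged by x <-> z and y <-> z (each variable enters it in exactly the same way).
Substitute the transformed coordinates into each option and compare with the original:
(A) x - y + z  ->  (y) - (x) + z = -x + y + z   [differs from x - y + z: not invariant]
(B) x + 2y + 3z  ->  (y) + 2(x) + 3z = 2x + y + 3z   [differs from x + 2y + 3z: not invariant]
(C) x^2 - y^2 + z^2  ->  (y)^2 - (x)^2 + z^2 = -x^2 + y^2 + z^2   [differs from x^2 - y^2 + z^2: not invariant]
(D) xy + xz + yz  ->  (y)(x) + (y)z + (x)z = xy + xz + yz   [equals xy + xz + yz: invariant]

Only option (D), xy + xz + yz, is unchanged by the transformation.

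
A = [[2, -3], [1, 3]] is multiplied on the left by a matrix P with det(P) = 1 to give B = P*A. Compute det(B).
9

By the multiplicative property of determinants, det(B) = det(P*A) = det(P) * det(A) = det(A),
so the determinant is invariant under multiplication by any determinant-1 matrix; we just need det(A).

det(A) = (2)(3) - (-3)(1) = 6 - (-3) = 9

Therefore det(B) = 1 * 9 = 9.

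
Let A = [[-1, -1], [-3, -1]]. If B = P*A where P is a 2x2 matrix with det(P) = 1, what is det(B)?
-2

By the multiplicative property of determinants, det(B) = det(P*A) = det(P) * det(A) = det(A),
so the determinant is invariant under multiplication by any determinant-1 matrix; we just need det(A).

det(A) = (-1)(-1) - (-1)(-3) = 1 - 3 = -2

Therefore det(B) = 1 * (-2) = -2.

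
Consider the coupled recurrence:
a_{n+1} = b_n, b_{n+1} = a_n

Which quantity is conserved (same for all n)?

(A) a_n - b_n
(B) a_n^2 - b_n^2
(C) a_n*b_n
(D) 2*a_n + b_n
C

Replace a_n by a_{n+1} = b_n and b_n by b_{n+1} = a_n in each option and simplify:
(A) a_n - b_n  ->  (b_n) - (a_n) = -a_n + b_n   [not conserved]
(B) a_n^2 - b_n^2  ->  (b_n)^2 - (a_n)^2 = -a_n^2 + b_n^2   [not conserved]
(C) a_n*b_n  ->  (b_n)*(a_n) = a_n*b_n   [conserved]
(D) 2*a_n + b_n  ->  2*(b_n) + (a_n) = a_n + 2*b_n   [not conserved]

Only (C) a_n*b_n returns to itself after one step, so it is the conserved quantity.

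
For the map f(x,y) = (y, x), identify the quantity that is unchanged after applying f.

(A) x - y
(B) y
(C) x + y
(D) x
C

For f(x,y) = (y, x):
After applying f: x' = y, y' = x. So x' + y' = y + x = x + y.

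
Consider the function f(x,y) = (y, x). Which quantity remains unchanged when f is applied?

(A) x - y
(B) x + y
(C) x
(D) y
B

For f(x,y) = (y, x):
After applying f: x' = y, y' = x. So x' + y' = y + x = x + y.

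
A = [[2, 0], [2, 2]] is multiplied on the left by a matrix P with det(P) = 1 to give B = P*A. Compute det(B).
4

By the multiplicative property of determinants, det(B) = det(P*A) = det(P) * det(A) = det(A),
so the determinant is invariant under multiplication by any determinant-1 matrix; we just need det(A).

det(A) = (2)(2) - (0)(2) = 4 - 0 = 4

Therefore det(B) = 1 * 4 = 4.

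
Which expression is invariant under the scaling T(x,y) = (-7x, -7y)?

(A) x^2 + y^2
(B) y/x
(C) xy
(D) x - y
B

Under the uniform scaling T(x,y) = (-7x, -7y):
Substitute the transformed coordinates into each option and compare with the original:
(A) x^2 + y^2  ->  (-7x)^2 + (-7y)^2 = 49x^2 + 49y^2   [differs from x^2 + y^2: not invariant]
(B) y/x  ->  (-7y)/(-7x) = y/x   [equals y/x: invariant]
(C) xy  ->  (-7x)(-7y) = 49xy   [differs from xy: not invariant]
(D) x - y  ->  (-7x) - (-7y) = -7x + 7y   [differs from x - y: not invariant]

Only option (B), y/x, is unchanged by the transformation.
The common factor -7 cancels in a ratio of coordinates, while sums, products and sums of squares pick up factors of -7 or 49.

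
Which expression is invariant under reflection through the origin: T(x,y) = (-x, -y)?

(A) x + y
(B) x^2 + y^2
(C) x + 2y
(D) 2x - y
B

The map is reflection through the origin: T(x,y) = (-x, -y).
Substitute the transformed coordinates into each option and compare with the original:
(A) x + y  ->  (-x) + (-y) = -x - y   [differs from x + y: not invariant]
(B) x^2 + y^2  ->  (-x)^2 + (-y)^2 = x^2 + y^2   [equals x^2 + y^2: invariant]
(C) x + 2y  ->  (-x) + 2(-y) = -x - 2y   [differs from x + 2y: not invariant]
(D) 2x - y  ->  2(-x) - (-y) = -2x + y   [differs from 2x - y: not invariant]

Only option (B), x^2 + y^2, is unchanged by the transformation.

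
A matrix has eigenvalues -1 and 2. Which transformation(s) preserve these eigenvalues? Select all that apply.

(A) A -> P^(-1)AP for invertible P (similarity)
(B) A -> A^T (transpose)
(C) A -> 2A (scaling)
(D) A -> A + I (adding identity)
A and B

Eigenvalues are preserved by:
1. Similarity transformations: A -> P^(-1)AP (same characteristic polynomial)
2. Transpose: A^T has the same eigenvalues as A

Eigenvalues are NOT preserved by:
- Adding identity: eigenvalues become -1+1, 2+1
- Scaling: eigenvalues become -2, 4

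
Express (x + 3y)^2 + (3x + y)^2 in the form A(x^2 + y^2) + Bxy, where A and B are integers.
10(x^2 + y^2) + 12xy

Expanding: (x + 3y)^2 = x^2 + 6xy + 9y^2
(3x + y)^2 = 9x^2 + 6xy + y^2
Sum = (1+9)(x^2+y^2) + 12xy = 10(x^2 + y^2) + 12xy
This is symmetric in x and y.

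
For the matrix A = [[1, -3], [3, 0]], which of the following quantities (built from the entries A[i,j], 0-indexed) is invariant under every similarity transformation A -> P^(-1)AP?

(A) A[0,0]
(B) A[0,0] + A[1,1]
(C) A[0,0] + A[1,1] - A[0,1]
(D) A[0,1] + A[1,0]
B

A[0,0] + A[1,1] is the trace of A. By the cyclic property of the trace, tr(P^(-1)AP) = tr(APP^(-1)) = tr(A), so it is the same for every matrix similar to A.

The other combinations are not similarity invariants. For example, take P = [[1, 2], [0, 1]] (det P = 1), so P^(-1) = [[1, -2], [0, 1]] and
B = P^(-1)AP = [[-5, -13], [3, 6]].
Evaluating each option on A and on B:
(A) A[0,0]: 1 for A, -5 for B -> changes
(B) A[0,0] + A[1,1]: 1 for A, 1 for B -> unchanged
(C) A[0,0] + A[1,1] - A[0,1]: 4 for A, 14 for B -> changes
(D) A[0,1] + A[1,0]: 0 for A, -10 for B -> changes

Only (B) A[0,0] + A[1,1] = 1 survives (and it does so for every P, not just this one), so it is the invariant.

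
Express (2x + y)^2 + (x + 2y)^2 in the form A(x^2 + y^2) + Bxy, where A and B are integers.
5(x^2 + y^2) + 8xy

Expanding: (2x + y)^2 = 4x^2 + 4xy + y^2
(x + 2y)^2 = x^2 + 4xy + 4y^2
Sum = (4+1)(x^2+y^2) + 8xy = 5(x^2 + y^2) + 8xy
This is symmetric in x and y.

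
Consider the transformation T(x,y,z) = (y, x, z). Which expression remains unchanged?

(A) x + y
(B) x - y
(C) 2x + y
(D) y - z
A

Apply T(x,y,z) = (y, x, z) to each option, i.e. replace (x, y, z) by the transformed coordinates.
Substitute the transformed coordinates into each option and compare with the original:
(A) x + y  ->  (y) + (x) = x + y   [equals x + y: invariant]
(B) x - y  ->  (y) - (x) = -x + y   [differs from x - y: not invariant]
(C) 2x + y  ->  2(y) + (x) = x + 2y   [differs from 2x + y: not invariant]
(D) y - z  ->  (x) - (z) = x - z   [differs from y - z: not invariant]

Only option (A), x + y, is unchanged by the transformation.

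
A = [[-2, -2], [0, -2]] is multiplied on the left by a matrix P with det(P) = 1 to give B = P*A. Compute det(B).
4

By the multiplicative property of determinants, det(B) = det(P*A) = det(P) * det(A) = det(A),
so the determinant is invariant under multiplication by any determinant-1 matrix; we just need det(A).

det(A) = (-2)(-2) - (-2)(0) = 4 - 0 = 4

Therefore det(B) = 1 * 4 = 4.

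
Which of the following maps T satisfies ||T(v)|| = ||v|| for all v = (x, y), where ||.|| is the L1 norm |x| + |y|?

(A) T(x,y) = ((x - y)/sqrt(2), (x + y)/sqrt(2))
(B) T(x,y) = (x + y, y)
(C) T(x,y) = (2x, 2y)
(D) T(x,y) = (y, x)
D

A transformation preserves a norm if ||T(v)|| = ||v|| for every v; a single vector where the norm changes rules an option out.

(A) T(x,y) = ((x - y)/sqrt(2), (x + y)/sqrt(2)): v = (1, 0) has norm |1| + |0| = 1, but T(v) = (sqrt(2)/2, sqrt(2)/2) has norm sqrt(2) -- not preserved.
(B) T(x,y) = (x + y, y): v = (0, 1) has norm |0| + |1| = 1, but T(v) = (1, 1) has norm 2 -- not preserved.
(C) T(x,y) = (2x, 2y): v = (1, 0) has norm |1| + |0| = 1, but T(v) = (2, 0) has norm 2 -- not preserved.
(D) T(x,y) = (y, x): preserves the norm -- it only permutes the coordinates and/or flips signs, which leaves |x| + |y| unchanged.

Therefore the answer is (D).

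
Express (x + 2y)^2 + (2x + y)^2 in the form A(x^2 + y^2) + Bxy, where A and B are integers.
5(x^2 + y^2) + 8xy

Expanding: (x + 2y)^2 = x^2 + 4xy + 4y^2
(2x + y)^2 = 4x^2 + 4xy + y^2
Sum = (1+4)(x^2+y^2) + 8xy = 5(x^2 + y^2) + 8xy
This is symmetric in x and y.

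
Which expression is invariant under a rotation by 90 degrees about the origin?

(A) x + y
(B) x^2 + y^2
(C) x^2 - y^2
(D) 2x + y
B

A rotation by 90 degrees sends (x, y) to (-y, x).
Substitute the transformed coordinates into each option and compare with the original:
(A) x + y  ->  (-y) + (x) = x - y   [differs from x + y: not invariant]
(B) x^2 + y^2  ->  (-y)^2 + (x)^2 = x^2 + y^2   [equals x^2 + y^2: invariant]
(C) x^2 - y^2  ->  (-y)^2 - (x)^2 = -x^2 + y^2   [differs from x^2 - y^2: not invariant]
(D) 2x + y  ->  2(-y) + (x) = x - 2y   [differs from 2x + y: not invariant]

Only option (B), x^2 + y^2, is unchanged by the transformation.
Geometrically, x^2 + y^2 is the squared distance from the origin, which every rotation about the origin preserves.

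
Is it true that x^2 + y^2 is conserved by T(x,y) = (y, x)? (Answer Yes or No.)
Yes

Substitute T(x,y) = (y, x) into the expression and compare with the original.

Original: x^2 + y^2
After applying T: (y)^2 + (x)^2 = x^2 + y^2

This is identical to the original x^2 + y^2, so the expression is invariant.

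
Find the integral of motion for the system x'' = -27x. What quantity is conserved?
E = (x')^2 + 27x^2

Multiply the equation by x':
x' * x'' = -27x * x'
The left side is d/dt[(x')^2/2] and the right side is d/dt[-27x^2/2], so
d/dt[(x')^2/2 + 27x^2/2] = 0, i.e. (x')^2/2 + 27x^2/2 = constant.
Multiplying by 2, the integral of motion is E = (x')^2 + 27x^2.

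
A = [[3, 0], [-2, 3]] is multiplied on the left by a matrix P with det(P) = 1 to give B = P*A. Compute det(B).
9

By the multiplicative property of determinants, det(B) = det(P*A) = det(P) * det(A) = det(A),
so the determinant is invariant under multiplication by any determinant-1 matrix; we just need det(A).

det(A) = (3)(3) - (0)(-2) = 9 - 0 = 9

Therefore det(B) = 1 * 9 = 9.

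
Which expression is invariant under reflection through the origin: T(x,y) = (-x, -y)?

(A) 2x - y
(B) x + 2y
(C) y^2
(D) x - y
C

The map is reflection through the origin: T(x,y) = (-x, -y).
Substitute the transformed coordinates into each option and compare with the original:
(A) 2x - y  ->  2(-x) - (-y) = -2x + y   [differs from 2x - y: not invariant]
(B) x + 2y  ->  (-x) + 2(-y) = -x - 2y   [differs from x + 2y: not invariant]
(C) y^2  ->  (-y)^2 = y^2   [equals y^2: invariant]
(D) x - y  ->  (-x) - (-y) = -x + y   [differs from x - y: not invariant]

Only option (C), y^2, is unchanged by the transformation.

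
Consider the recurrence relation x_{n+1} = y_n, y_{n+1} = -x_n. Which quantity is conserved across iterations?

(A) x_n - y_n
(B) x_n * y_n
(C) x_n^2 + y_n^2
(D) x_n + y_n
C

For the recurrence x_{n+1} = y_n, y_{n+1} = -x_n:

x_{n+1}^2 + y_{n+1}^2 = y_n^2 + (-x_n)^2 = x_n^2 + y_n^2
The sum of squares is conserved (like energy in a harmonic oscillator).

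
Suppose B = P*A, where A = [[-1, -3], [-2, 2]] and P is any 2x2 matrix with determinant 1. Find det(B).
-8

By the multiplicative property of determinants, det(B) = det(P*A) = det(P) * det(A) = det(A),
so the determinant is invariant under multiplication by any determinant-1 matrix; we just need det(A).

det(A) = (-1)(2) - (-3)(-2) = -2 - 6 = -8

Therefore det(B) = 1 * (-8) = -8.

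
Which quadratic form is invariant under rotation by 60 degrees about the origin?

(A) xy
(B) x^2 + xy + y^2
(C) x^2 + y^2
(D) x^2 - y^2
C

Rotation by 60 degrees sends (x, y) to (x/2 - sqrt(3)y/2, sqrt(3)x/2 + y/2).
Substitute the transformed coordinates into each option and compare with the original:
(A) xy  ->  (x/2 - sqrt(3)y/2)(sqrt(3)x/2 + y/2) = sqrt(3)x^2/4 - xy/2 - sqrt(3)y^2/4   [differs from xy: not invariant]
(B) x^2 + xy + y^2  ->  (x/2 - sqrt(3)y/2)^2 + (x/2 - sqrt(3)y/2)(sqrt(3)x/2 + y/2) + (sqrt(3)x/2 + y/2)^2 = sqrt(3)x^2/4 + x^2 - xy/2 - sqrt(3)y^2/4 + y^2   [differs from x^2 + xy + y^2: not invariant]
(C) x^2 + y^2  ->  (x/2 - sqrt(3)y/2)^2 + (sqrt(3)x/2 + y/2)^2 = x^2 + y^2   [equals x^2 + y^2: invariant]
(D) x^2 - y^2  ->  (x/2 - sqrt(3)y/2)^2 - (sqrt(3)x/2 + y/2)^2 = -x^2/2 - sqrt(3)xy + y^2/2   [differs from x^2 - y^2: not invariant]

Only option (C), x^2 + y^2, is unchanged by the transformation.
x^2 + y^2 is the squared distance from the origin, which rotations preserve.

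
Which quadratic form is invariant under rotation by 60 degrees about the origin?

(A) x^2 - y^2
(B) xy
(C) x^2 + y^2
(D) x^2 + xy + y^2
C

Rotation by 60 degrees sends (x, y) to (x/2 - sqrt(3)y/2, sqrt(3)x/2 + y/2).
Substitute the transformed coordinates into each option and compare with the original:
(A) x^2 - y^2  ->  (x/2 - sqrt(3)y/2)^2 - (sqrt(3)x/2 + y/2)^2 = -x^2/2 - sqrt(3)xy + y^2/2   [differs from x^2 - y^2: not invariant]
(B) xy  ->  (x/2 - sqrt(3)y/2)(sqrt(3)x/2 + y/2) = sqrt(3)x^2/4 - xy/2 - sqrt(3)y^2/4   [differs from xy: not invariant]
(C) x^2 + y^2  ->  (x/2 - sqrt(3)y/2)^2 + (sqrt(3)x/2 + y/2)^2 = x^2 + y^2   [equals x^2 + y^2: invariant]
(D) x^2 + xy + y^2  ->  (x/2 - sqrt(3)y/2)^2 + (x/2 - sqrt(3)y/2)(sqrt(3)x/2 + y/2) + (sqrt(3)x/2 + y/2)^2 = sqrt(3)x^2/4 + x^2 - xy/2 - sqrt(3)y^2/4 + y^2   [differs from x^2 + xy + y^2: not invariant]

Only option (C), x^2 + y^2, is unchanged by the transformation.
x^2 + y^2 is the squared distance from the origin, which rotations preserve.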